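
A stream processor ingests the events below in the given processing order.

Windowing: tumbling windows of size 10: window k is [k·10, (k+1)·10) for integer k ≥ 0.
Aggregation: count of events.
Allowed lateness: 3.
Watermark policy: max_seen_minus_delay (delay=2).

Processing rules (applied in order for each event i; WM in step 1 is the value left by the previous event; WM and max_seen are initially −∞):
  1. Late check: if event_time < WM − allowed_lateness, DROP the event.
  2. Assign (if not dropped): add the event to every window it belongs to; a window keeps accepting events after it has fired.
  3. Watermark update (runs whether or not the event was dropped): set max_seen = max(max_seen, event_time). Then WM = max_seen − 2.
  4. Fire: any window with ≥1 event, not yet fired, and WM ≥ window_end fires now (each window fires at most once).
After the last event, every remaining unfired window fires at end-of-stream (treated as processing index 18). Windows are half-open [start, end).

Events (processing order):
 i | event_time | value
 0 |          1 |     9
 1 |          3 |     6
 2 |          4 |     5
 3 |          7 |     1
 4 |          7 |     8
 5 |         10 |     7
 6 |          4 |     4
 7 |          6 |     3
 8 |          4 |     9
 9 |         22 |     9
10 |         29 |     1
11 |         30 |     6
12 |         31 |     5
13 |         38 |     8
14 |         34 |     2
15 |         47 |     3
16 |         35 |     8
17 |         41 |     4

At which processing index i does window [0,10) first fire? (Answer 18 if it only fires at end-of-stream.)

9

i=0 t=1 v=9: → [0,10); WM=-1
i=1 t=3 v=6: → [0,10); WM=1
i=2 t=4 v=5: → [0,10); WM=2
i=3 t=7 v=1: → [0,10); WM=5
i=4 t=7 v=8: → [0,10); WM=5
i=5 t=10 v=7: → [10,20); WM=8
i=6 t=4 v=4: DROP (t<8-3); WM=8
i=7 t=6 v=3: → [0,10); WM=8
i=8 t=4 v=9: DROP (t<8-3); WM=8
i=9 t=22 v=9: → [20,30); WM=20; [0,10) fires=6 [10,20) fires=1
i=10 t=29 v=1: → [20,30); WM=27
i=11 t=30 v=6: → [30,40); WM=28
i=12 t=31 v=5: → [30,40); WM=29
i=13 t=38 v=8: → [30,40); WM=36; [20,30) fires=2
i=14 t=34 v=2: → [30,40); WM=36
i=15 t=47 v=3: → [40,50); WM=45; [30,40) fires=4
i=16 t=35 v=8: DROP (t<45-3); WM=45
i=17 t=41 v=4: DROP (t<45-3); WM=45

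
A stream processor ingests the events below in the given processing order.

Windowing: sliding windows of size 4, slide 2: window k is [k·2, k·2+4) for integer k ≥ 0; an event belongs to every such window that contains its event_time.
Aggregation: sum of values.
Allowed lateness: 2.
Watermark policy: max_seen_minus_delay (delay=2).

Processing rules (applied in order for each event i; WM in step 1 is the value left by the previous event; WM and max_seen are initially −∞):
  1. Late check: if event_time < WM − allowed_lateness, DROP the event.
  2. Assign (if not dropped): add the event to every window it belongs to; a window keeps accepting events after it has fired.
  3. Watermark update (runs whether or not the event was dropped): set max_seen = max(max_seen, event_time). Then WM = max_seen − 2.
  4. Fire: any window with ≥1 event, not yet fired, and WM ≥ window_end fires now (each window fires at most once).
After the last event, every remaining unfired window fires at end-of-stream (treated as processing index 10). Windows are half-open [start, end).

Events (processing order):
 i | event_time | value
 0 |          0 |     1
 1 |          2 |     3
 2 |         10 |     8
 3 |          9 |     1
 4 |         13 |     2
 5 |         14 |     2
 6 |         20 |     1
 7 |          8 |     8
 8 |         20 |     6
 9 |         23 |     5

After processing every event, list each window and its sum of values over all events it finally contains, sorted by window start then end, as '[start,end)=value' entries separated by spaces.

[0,4)=4 [2,6)=3 [6,10)=1 [8,12)=9 [10,14)=10 [12,16)=4 [14,18)=2 [18,22)=7 [20,24)=12 [22,26)=5

i=0 t=0 v=1: → [0,4); WM=-2
i=1 t=2 v=3: → [2,6),[0,4); WM=0
i=2 t=10 v=8: → [10,14),[8,12); WM=8; [0,4) fires=4 [2,6) fires=3
i=3 t=9 v=1: → [8,12),[6,10); WM=8
i=4 t=13 v=2: → [12,16),[10,14); WM=11; [6,10) fires=1
i=5 t=14 v=2: → [14,18),[12,16); WM=12; [8,12) fires=9
i=6 t=20 v=1: → [20,24),[18,22); WM=18; [10,14) fires=10 [12,16) fires=4 [14,18) fires=2
i=7 t=8 v=8: DROP (t<18-2); WM=18
i=8 t=20 v=6: → [20,24),[18,22); WM=18
i=9 t=23 v=5: → [22,26),[20,24); WM=21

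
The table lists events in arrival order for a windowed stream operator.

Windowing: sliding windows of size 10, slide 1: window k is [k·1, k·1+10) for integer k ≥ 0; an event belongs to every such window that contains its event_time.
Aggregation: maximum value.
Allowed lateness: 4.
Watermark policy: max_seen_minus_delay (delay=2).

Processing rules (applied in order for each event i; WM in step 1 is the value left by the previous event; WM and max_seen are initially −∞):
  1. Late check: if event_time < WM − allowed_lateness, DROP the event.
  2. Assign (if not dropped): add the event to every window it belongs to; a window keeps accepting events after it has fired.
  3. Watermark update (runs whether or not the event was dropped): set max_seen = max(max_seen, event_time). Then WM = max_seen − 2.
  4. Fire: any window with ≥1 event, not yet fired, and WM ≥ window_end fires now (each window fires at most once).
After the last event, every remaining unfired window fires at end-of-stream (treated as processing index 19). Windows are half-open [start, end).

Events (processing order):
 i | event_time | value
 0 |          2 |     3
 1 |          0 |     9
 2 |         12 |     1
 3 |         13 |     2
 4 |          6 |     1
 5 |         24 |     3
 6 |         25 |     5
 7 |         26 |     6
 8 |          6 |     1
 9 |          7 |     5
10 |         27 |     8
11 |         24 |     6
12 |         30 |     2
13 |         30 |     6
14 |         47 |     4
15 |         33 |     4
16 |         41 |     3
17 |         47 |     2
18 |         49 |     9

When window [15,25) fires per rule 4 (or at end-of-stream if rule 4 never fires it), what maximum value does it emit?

3

i=0 t=2 v=3: → [2,12),[1,11),[0,10); WM=0
i=1 t=0 v=9: → [0,10); WM=0
i=2 t=12 v=1: → [12,22),[11,21),[10,20),[9,19),[8,18),[7,17),[6,16),[5,15),[4,14),[3,13); WM=10; [0,10) fires=9
i=3 t=13 v=2: → [13,23),[12,22),[11,21),[10,20),[9,19),[8,18),[7,17),[6,16),[5,15),[4,14); WM=11; [1,11) fires=3
i=4 t=6 v=1: DROP (t<11-4); WM=11
i=5 t=24 v=3: → [24,34),[23,33),[22,32),[21,31),[20,30),[19,29),[18,28),[17,27),[16,26),[15,25); WM=22; [2,12) fires=3 [3,13) fires=1 [4,14) fires=2 [5,15) fires=2 [6,16) fires=2 [7,17) fires=2 [8,18) fires=2 [9,19) fires=2 [10,20) fires=2 [11,21) fires=2 [12,22) fires=2
i=6 t=25 v=5: → [25,35),[24,34),[23,33),[22,32),[21,31),[20,30),[19,29),[18,28),[17,27),[16,26); WM=23; [13,23) fires=2
i=7 t=26 v=6: → [26,36),[25,35),[24,34),[23,33),[22,32),[21,31),[20,30),[19,29),[18,28),[17,27); WM=24
i=8 t=6 v=1: DROP (t<24-4); WM=24
i=9 t=7 v=5: DROP (t<24-4); WM=24
i=10 t=27 v=8: → [27,37),[26,36),[25,35),[24,34),[23,33),[22,32),[21,31),[20,30),[19,29),[18,28); WM=25; [15,25) fires=3
i=11 t=24 v=6: → [24,34),[23,33),[22,32),[21,31),[20,30),[19,29),[18,28),[17,27),[16,26),[15,25); WM=25
i=12 t=30 v=2: → [30,40),[29,39),[28,38),[27,37),[26,36),[25,35),[24,34),[23,33),[22,32),[21,31); WM=28; [16,26) fires=6 [17,27) fires=6 [18,28) fires=8
i=13 t=30 v=6: → [30,40),[29,39),[28,38),[27,37),[26,36),[25,35),[24,34),[23,33),[22,32),[21,31); WM=28
i=14 t=47 v=4: → [47,57),[46,56),[45,55),[44,54),[43,53),[42,52),[41,51),[40,50),[39,49),[38,48); WM=45; [19,29) fires=8 [20,30) fires=8 [21,31) fires=8 [22,32) fires=8 [23,33) fires=8 [24,34) fires=8 [25,35) fires=8 [26,36) fires=8 [27,37) fires=8 [28,38) fires=6 [29,39) fires=6 [30,40) fires=6
i=15 t=33 v=4: DROP (t<45-4); WM=45
i=16 t=41 v=3: → [41,51),[40,50),[39,49),[38,48),[37,47),[36,46),[35,45),[34,44),[33,43),[32,42); WM=45; [32,42) fires=3 [33,43) fires=3 [34,44) fires=3 [35,45) fires=3
i=17 t=47 v=2: → [47,57),[46,56),[45,55),[44,54),[43,53),[42,52),[41,51),[40,50),[39,49),[38,48); WM=45
i=18 t=49 v=9: → [49,59),[48,58),[47,57),[46,56),[45,55),[44,54),[43,53),[42,52),[41,51),[40,50); WM=47; [36,46) fires=3 [37,47) fires=3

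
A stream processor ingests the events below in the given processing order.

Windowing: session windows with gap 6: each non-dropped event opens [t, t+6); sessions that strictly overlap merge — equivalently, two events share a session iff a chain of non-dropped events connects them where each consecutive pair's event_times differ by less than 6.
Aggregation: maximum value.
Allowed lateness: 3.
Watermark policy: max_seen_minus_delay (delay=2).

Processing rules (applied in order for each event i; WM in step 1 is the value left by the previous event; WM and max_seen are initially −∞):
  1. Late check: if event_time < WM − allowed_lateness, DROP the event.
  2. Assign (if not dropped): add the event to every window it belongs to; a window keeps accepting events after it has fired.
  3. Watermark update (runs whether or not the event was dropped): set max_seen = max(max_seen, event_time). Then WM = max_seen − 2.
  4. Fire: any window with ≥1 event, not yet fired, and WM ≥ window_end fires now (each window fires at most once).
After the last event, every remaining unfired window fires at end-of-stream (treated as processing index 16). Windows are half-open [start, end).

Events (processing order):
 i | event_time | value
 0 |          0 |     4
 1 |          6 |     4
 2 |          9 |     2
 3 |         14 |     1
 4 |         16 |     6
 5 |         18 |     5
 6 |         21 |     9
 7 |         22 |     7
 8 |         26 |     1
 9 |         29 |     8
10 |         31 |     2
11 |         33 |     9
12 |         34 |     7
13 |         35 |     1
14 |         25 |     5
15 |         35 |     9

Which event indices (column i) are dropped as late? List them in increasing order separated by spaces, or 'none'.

14

i=0 t=0 v=4: → [0,6); WM=-2
i=1 t=6 v=4: → [6,12); WM=4
i=2 t=9 v=2: → [6,15); WM=7
i=3 t=14 v=1: → [6,20); WM=12
i=4 t=16 v=6: → [6,22); WM=14
i=5 t=18 v=5: → [6,24); WM=16
i=6 t=21 v=9: → [6,27); WM=19
i=7 t=22 v=7: → [6,28); WM=20
i=8 t=26 v=1: → [6,32); WM=24
i=9 t=29 v=8: → [6,35); WM=27
i=10 t=31 v=2: → [6,37); WM=29
i=11 t=33 v=9: → [6,39); WM=31
i=12 t=34 v=7: → [6,40); WM=32
i=13 t=35 v=1: → [6,41); WM=33
i=14 t=25 v=5: DROP (t<33-3); WM=33
i=15 t=35 v=9: → [6,41); WM=33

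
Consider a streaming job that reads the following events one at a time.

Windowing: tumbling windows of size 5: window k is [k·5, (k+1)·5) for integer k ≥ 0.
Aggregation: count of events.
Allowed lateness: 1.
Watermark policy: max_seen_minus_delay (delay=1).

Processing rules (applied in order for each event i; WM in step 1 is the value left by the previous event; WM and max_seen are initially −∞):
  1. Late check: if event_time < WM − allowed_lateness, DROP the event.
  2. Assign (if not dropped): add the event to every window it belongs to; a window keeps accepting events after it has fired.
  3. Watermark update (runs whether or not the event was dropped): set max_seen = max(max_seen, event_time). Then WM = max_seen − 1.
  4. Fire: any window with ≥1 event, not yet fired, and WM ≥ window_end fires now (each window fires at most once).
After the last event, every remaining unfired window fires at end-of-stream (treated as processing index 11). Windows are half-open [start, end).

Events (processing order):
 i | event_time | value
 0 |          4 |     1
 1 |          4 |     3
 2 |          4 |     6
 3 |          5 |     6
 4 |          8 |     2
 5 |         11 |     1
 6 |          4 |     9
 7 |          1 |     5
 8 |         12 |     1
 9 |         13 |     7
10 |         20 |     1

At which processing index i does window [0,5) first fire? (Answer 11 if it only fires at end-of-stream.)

4

i=0 t=4 v=1: → [0,5); WM=3
i=1 t=4 v=3: → [0,5); WM=3
i=2 t=4 v=6: → [0,5); WM=3
i=3 t=5 v=6: → [5,10); WM=4
i=4 t=8 v=2: → [5,10); WM=7; [0,5) fires=3
i=5 t=11 v=1: → [10,15); WM=10; [5,10) fires=2
i=6 t=4 v=9: DROP (t<10-1); WM=10
i=7 t=1 v=5: DROP (t<10-1); WM=10
i=8 t=12 v=1: → [10,15); WM=11
i=9 t=13 v=7: → [10,15); WM=12
i=10 t=20 v=1: → [20,25); WM=19; [10,15) fires=3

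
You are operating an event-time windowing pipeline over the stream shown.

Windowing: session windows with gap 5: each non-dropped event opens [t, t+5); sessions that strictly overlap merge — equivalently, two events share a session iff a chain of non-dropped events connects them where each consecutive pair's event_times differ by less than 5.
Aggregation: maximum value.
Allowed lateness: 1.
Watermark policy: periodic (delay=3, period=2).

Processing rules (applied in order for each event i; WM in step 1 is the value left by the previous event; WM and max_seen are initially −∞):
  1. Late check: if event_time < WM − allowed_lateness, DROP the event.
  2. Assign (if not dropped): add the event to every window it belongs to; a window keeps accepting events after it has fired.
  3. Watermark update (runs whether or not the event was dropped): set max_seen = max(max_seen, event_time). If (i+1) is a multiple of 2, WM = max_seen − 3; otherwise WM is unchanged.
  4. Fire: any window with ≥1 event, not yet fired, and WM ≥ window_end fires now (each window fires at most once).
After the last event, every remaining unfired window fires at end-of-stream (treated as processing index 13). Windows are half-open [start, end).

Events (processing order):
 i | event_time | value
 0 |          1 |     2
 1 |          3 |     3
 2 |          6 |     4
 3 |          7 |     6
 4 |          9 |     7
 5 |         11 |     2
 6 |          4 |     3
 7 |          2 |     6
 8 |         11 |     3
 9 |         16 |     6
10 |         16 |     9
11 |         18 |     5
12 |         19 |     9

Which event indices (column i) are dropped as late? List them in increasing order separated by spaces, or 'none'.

6 7

i=0 t=1 v=2: → [1,6); WM=−∞
i=1 t=3 v=3: → [1,8); WM=0
i=2 t=6 v=4: → [1,11); WM=0
i=3 t=7 v=6: → [1,12); WM=4
i=4 t=9 v=7: → [1,14); WM=4
i=5 t=11 v=2: → [1,16); WM=8
i=6 t=4 v=3: DROP (t<8-1); WM=8
i=7 t=2 v=6: DROP (t<8-1); WM=8
i=8 t=11 v=3: → [1,16); WM=8
i=9 t=16 v=6: → [16,21); WM=13
i=10 t=16 v=9: → [16,21); WM=13
i=11 t=18 v=5: → [16,23); WM=15
i=12 t=19 v=9: → [16,24); WM=15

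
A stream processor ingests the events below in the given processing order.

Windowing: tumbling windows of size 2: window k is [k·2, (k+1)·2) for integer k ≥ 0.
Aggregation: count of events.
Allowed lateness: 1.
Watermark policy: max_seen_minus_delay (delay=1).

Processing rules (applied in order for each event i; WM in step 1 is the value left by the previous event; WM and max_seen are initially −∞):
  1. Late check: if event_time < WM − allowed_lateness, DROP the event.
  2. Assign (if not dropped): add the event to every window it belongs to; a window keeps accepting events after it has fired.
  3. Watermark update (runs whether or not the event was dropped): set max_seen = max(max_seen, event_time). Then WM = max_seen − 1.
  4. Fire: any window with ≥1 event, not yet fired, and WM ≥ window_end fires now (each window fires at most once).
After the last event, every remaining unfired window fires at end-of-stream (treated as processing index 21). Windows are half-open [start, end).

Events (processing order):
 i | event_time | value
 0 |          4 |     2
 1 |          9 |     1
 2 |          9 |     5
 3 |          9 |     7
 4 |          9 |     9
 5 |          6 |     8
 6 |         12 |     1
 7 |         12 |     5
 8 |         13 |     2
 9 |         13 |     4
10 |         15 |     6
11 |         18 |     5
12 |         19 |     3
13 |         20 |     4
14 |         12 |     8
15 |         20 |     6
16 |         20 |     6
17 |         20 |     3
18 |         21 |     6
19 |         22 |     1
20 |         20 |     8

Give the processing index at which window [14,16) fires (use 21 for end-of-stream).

11

i=0 t=4 v=2: → [4,6); WM=3
i=1 t=9 v=1: → [8,10); WM=8; [4,6) fires=1
i=2 t=9 v=5: → [8,10); WM=8
i=3 t=9 v=7: → [8,10); WM=8
i=4 t=9 v=9: → [8,10); WM=8
i=5 t=6 v=8: DROP (t<8-1); WM=8
i=6 t=12 v=1: → [12,14); WM=11; [8,10) fires=4
i=7 t=12 v=5: → [12,14); WM=11
i=8 t=13 v=2: → [12,14); WM=12
i=9 t=13 v=4: → [12,14); WM=12
i=10 t=15 v=6: → [14,16); WM=14; [12,14) fires=4
i=11 t=18 v=5: → [18,20); WM=17; [14,16) fires=1
i=12 t=19 v=3: → [18,20); WM=18
i=13 t=20 v=4: → [20,22); WM=19
i=14 t=12 v=8: DROP (t<19-1); WM=19
i=15 t=20 v=6: → [20,22); WM=19
i=16 t=20 v=6: → [20,22); WM=19
i=17 t=20 v=3: → [20,22); WM=19
i=18 t=21 v=6: → [20,22); WM=20; [18,20) fires=2
i=19 t=22 v=1: → [22,24); WM=21
i=20 t=20 v=8: → [20,22); WM=21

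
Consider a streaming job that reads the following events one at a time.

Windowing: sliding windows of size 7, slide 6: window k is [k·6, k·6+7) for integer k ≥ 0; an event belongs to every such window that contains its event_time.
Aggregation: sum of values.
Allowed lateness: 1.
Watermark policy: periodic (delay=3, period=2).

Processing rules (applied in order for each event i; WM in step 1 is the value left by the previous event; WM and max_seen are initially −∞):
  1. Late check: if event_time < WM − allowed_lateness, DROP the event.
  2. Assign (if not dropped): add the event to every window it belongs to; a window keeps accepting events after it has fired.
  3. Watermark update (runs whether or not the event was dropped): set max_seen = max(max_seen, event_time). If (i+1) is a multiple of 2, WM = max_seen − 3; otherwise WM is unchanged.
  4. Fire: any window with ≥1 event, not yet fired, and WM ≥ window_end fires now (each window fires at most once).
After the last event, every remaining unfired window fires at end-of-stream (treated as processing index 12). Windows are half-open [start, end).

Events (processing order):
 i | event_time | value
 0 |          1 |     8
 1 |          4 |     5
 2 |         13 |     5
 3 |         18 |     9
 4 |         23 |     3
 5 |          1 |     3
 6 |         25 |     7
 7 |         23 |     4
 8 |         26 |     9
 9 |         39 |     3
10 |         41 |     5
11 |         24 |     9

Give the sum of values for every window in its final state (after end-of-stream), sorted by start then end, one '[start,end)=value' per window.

i=0 t=1 v=8: → [0,7); WM=−∞
i=1 t=4 v=5: → [0,7); WM=1
i=2 t=13 v=5: → [12,19); WM=1
i=3 t=18 v=9: → [18,25),[12,19); WM=15; [0,7) fires=13
i=4 t=23 v=3: → [18,25); WM=15
i=5 t=1 v=3: DROP (t<15-1); WM=20; [12,19) fires=14
i=6 t=25 v=7: → [24,31); WM=20
i=7 t=23 v=4: → [18,25); WM=22
i=8 t=26 v=9: → [24,31); WM=22
i=9 t=39 v=3: → [36,43); WM=36; [18,25) fires=16 [24,31) fires=16
i=10 t=41 v=5: → [36,43); WM=36
i=11 t=24 v=9: DROP (t<36-1); WM=38

[0,7)=13 [12,19)=14 [18,25)=16 [24,31)=16 [36,43)=8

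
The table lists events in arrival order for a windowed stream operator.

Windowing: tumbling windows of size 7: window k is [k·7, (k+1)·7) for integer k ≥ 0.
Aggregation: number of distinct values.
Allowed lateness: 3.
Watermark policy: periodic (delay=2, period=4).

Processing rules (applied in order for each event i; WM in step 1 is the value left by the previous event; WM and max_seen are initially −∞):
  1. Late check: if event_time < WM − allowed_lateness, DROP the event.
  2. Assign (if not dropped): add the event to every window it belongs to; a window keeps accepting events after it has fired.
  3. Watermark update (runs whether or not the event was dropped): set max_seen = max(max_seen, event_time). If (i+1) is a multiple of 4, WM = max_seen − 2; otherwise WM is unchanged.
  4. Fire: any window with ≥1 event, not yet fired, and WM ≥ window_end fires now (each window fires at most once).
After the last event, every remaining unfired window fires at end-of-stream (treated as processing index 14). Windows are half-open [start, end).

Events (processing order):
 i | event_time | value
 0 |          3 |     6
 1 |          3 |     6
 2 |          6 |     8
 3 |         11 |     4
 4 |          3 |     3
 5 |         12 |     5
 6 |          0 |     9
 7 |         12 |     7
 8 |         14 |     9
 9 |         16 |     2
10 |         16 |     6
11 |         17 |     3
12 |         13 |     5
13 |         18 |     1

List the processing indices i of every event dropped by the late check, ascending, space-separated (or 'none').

4 6

i=0 t=3 v=6: → [0,7); WM=−∞
i=1 t=3 v=6: → [0,7); WM=−∞
i=2 t=6 v=8: → [0,7); WM=−∞
i=3 t=11 v=4: → [7,14); WM=9; [0,7) fires=2
i=4 t=3 v=3: DROP (t<9-3); WM=9
i=5 t=12 v=5: → [7,14); WM=9
i=6 t=0 v=9: DROP (t<9-3); WM=9
i=7 t=12 v=7: → [7,14); WM=10
i=8 t=14 v=9: → [14,21); WM=10
i=9 t=16 v=2: → [14,21); WM=10
i=10 t=16 v=6: → [14,21); WM=10
i=11 t=17 v=3: → [14,21); WM=15; [7,14) fires=3
i=12 t=13 v=5: → [7,14); WM=15
i=13 t=18 v=1: → [14,21); WM=15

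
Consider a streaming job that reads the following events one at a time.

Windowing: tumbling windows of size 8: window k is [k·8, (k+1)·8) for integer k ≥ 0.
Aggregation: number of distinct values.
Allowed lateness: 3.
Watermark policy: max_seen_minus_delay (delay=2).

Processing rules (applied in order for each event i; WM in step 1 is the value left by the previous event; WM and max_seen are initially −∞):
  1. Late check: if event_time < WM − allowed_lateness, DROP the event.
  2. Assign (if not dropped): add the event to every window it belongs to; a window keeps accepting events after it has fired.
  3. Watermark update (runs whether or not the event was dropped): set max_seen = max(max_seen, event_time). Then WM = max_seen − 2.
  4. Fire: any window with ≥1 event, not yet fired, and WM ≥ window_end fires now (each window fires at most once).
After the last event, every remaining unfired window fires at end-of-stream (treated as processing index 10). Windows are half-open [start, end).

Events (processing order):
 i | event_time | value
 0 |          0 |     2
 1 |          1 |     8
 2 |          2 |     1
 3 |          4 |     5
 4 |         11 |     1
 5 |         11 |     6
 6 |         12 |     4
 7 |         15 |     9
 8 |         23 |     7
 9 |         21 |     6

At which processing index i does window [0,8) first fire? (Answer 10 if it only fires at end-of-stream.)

4

i=0 t=0 v=2: → [0,8); WM=-2
i=1 t=1 v=8: → [0,8); WM=-1
i=2 t=2 v=1: → [0,8); WM=0
i=3 t=4 v=5: → [0,8); WM=2
i=4 t=11 v=1: → [8,16); WM=9; [0,8) fires=4
i=5 t=11 v=6: → [8,16); WM=9
i=6 t=12 v=4: → [8,16); WM=10
i=7 t=15 v=9: → [8,16); WM=13
i=8 t=23 v=7: → [16,24); WM=21; [8,16) fires=4
i=9 t=21 v=6: → [16,24); WM=21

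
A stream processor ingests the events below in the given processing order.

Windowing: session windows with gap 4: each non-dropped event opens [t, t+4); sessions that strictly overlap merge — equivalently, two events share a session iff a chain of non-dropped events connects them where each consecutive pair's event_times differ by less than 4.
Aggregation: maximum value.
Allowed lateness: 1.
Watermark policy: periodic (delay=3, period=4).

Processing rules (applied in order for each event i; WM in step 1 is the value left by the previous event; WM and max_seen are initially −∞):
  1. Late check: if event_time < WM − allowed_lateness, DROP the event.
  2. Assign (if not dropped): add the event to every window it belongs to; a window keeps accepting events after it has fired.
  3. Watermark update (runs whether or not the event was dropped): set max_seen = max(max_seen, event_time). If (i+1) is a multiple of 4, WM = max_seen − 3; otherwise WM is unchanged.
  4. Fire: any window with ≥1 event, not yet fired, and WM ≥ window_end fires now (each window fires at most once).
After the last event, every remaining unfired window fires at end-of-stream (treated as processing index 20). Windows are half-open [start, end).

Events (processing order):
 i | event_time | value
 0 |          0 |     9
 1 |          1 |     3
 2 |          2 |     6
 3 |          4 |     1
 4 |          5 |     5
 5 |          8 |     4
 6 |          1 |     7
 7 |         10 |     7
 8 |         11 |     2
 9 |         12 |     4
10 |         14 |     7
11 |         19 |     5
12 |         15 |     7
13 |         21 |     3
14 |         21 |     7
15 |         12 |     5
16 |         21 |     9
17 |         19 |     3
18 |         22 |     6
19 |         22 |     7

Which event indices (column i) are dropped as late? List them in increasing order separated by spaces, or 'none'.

15

i=0 t=0 v=9: → [0,4); WM=−∞
i=1 t=1 v=3: → [0,5); WM=−∞
i=2 t=2 v=6: → [0,6); WM=−∞
i=3 t=4 v=1: → [0,8); WM=1
i=4 t=5 v=5: → [0,9); WM=1
i=5 t=8 v=4: → [0,12); WM=1
i=6 t=1 v=7: → [0,12); WM=1
i=7 t=10 v=7: → [0,14); WM=7
i=8 t=11 v=2: → [0,15); WM=7
i=9 t=12 v=4: → [0,16); WM=7
i=10 t=14 v=7: → [0,18); WM=7
i=11 t=19 v=5: → [19,23); WM=16
i=12 t=15 v=7: → [0,19); WM=16
i=13 t=21 v=3: → [19,25); WM=16
i=14 t=21 v=7: → [19,25); WM=16
i=15 t=12 v=5: DROP (t<16-1); WM=18
i=16 t=21 v=9: → [19,25); WM=18
i=17 t=19 v=3: → [19,25); WM=18
i=18 t=22 v=6: → [19,26); WM=18
i=19 t=22 v=7: → [19,26); WM=19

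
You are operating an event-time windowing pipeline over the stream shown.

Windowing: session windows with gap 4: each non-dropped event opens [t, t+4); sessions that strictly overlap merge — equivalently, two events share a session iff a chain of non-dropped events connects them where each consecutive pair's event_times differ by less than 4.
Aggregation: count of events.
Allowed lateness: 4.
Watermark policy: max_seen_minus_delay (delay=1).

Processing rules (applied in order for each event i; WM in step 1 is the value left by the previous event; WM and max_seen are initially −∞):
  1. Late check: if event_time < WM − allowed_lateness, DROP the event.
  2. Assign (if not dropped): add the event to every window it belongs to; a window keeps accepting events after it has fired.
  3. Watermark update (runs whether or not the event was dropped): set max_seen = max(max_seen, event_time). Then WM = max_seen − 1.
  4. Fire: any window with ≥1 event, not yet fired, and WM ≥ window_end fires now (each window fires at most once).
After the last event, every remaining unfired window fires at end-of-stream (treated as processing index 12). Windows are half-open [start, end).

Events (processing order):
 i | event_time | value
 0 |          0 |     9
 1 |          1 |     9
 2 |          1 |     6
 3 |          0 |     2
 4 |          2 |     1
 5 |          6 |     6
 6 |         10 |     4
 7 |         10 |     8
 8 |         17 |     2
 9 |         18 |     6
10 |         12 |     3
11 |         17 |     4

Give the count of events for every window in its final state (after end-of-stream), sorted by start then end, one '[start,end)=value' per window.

i=0 t=0 v=9: → [0,4); WM=-1
i=1 t=1 v=9: → [0,5); WM=0
i=2 t=1 v=6: → [0,5); WM=0
i=3 t=0 v=2: → [0,5); WM=0
i=4 t=2 v=1: → [0,6); WM=1
i=5 t=6 v=6: → [6,10); WM=5
i=6 t=10 v=4: → [10,14); WM=9
i=7 t=10 v=8: → [10,14); WM=9
i=8 t=17 v=2: → [17,21); WM=16
i=9 t=18 v=6: → [17,22); WM=17
i=10 t=12 v=3: DROP (t<17-4); WM=17
i=11 t=17 v=4: → [17,22); WM=17

[0,6)=5 [6,10)=1 [10,14)=2 [17,22)=3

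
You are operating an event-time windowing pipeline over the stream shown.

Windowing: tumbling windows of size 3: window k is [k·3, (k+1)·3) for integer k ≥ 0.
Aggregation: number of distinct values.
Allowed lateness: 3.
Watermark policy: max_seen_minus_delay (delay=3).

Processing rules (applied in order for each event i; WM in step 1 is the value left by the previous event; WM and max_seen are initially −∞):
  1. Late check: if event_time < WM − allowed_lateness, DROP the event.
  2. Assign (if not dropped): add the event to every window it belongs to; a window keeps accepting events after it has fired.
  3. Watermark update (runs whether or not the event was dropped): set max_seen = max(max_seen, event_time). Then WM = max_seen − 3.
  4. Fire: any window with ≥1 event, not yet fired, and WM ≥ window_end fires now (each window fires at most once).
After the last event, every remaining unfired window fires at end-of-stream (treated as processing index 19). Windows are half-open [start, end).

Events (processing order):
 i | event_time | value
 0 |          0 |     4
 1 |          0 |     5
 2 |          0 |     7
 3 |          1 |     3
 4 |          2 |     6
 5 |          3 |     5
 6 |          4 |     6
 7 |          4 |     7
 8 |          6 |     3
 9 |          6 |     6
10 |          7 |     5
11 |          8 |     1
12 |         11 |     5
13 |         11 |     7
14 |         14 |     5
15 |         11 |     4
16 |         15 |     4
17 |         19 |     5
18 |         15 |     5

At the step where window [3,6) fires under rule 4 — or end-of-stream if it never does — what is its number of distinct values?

i=0 t=0 v=4: → [0,3); WM=-3
i=1 t=0 v=5: → [0,3); WM=-3
i=2 t=0 v=7: → [0,3); WM=-3
i=3 t=1 v=3: → [0,3); WM=-2
i=4 t=2 v=6: → [0,3); WM=-1
i=5 t=3 v=5: → [3,6); WM=0
i=6 t=4 v=6: → [3,6); WM=1
i=7 t=4 v=7: → [3,6); WM=1
i=8 t=6 v=3: → [6,9); WM=3; [0,3) fires=5
i=9 t=6 v=6: → [6,9); WM=3
i=10 t=7 v=5: → [6,9); WM=4
i=11 t=8 v=1: → [6,9); WM=5
i=12 t=11 v=5: → [9,12); WM=8; [3,6) fires=3
i=13 t=11 v=7: → [9,12); WM=8
i=14 t=14 v=5: → [12,15); WM=11; [6,9) fires=4
i=15 t=11 v=4: → [9,12); WM=11
i=16 t=15 v=4: → [15,18); WM=12; [9,12) fires=3
i=17 t=19 v=5: → [18,21); WM=16; [12,15) fires=1
i=18 t=15 v=5: → [15,18); WM=16

3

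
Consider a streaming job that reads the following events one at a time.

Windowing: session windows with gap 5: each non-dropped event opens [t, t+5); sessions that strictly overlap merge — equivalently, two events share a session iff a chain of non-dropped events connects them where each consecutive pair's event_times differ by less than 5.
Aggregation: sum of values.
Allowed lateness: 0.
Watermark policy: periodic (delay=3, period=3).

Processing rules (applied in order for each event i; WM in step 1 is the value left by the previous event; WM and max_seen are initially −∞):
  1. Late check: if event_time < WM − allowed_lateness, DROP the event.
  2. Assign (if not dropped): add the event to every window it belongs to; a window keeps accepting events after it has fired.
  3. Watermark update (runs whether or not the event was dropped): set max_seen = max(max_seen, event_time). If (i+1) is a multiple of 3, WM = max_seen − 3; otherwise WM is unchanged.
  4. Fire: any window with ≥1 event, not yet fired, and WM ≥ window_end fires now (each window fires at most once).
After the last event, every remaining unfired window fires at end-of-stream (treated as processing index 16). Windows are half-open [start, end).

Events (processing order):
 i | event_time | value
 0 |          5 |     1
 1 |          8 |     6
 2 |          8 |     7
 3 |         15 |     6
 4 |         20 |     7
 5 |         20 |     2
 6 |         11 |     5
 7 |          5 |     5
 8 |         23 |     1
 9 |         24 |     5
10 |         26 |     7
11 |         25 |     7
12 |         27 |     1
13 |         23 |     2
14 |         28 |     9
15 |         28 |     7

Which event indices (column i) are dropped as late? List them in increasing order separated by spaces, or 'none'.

i=0 t=5 v=1: → [5,10); WM=−∞
i=1 t=8 v=6: → [5,13); WM=−∞
i=2 t=8 v=7: → [5,13); WM=5
i=3 t=15 v=6: → [15,20); WM=5
i=4 t=20 v=7: → [20,25); WM=5
i=5 t=20 v=2: → [20,25); WM=17
i=6 t=11 v=5: DROP (t<17-0); WM=17
i=7 t=5 v=5: DROP (t<17-0); WM=17
i=8 t=23 v=1: → [20,28); WM=20
i=9 t=24 v=5: → [20,29); WM=20
i=10 t=26 v=7: → [20,31); WM=20
i=11 t=25 v=7: → [20,31); WM=23
i=12 t=27 v=1: → [20,32); WM=23
i=13 t=23 v=2: → [20,32); WM=23
i=14 t=28 v=9: → [20,33); WM=25
i=15 t=28 v=7: → [20,33); WM=25

6 7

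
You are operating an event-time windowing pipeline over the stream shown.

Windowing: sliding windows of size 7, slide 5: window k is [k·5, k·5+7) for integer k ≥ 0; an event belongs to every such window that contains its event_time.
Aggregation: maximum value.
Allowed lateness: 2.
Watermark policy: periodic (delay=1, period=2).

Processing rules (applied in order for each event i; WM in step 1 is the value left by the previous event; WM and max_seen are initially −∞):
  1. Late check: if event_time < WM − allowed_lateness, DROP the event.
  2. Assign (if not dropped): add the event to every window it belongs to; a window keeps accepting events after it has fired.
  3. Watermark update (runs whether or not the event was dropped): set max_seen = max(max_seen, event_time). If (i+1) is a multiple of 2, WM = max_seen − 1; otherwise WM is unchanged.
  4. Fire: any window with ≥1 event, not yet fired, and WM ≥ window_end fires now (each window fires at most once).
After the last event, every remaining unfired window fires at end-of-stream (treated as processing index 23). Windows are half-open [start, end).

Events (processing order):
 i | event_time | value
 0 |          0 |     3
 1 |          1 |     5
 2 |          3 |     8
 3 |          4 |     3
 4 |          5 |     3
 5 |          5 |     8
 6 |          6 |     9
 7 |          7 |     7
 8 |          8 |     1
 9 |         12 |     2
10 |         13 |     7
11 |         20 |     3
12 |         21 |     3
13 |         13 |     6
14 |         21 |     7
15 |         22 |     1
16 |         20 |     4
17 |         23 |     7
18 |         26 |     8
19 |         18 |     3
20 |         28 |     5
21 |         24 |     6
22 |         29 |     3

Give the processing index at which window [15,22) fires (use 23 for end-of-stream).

17

i=0 t=0 v=3: → [0,7); WM=−∞
i=1 t=1 v=5: → [0,7); WM=0
i=2 t=3 v=8: → [0,7); WM=0
i=3 t=4 v=3: → [0,7); WM=3
i=4 t=5 v=3: → [5,12),[0,7); WM=3
i=5 t=5 v=8: → [5,12),[0,7); WM=4
i=6 t=6 v=9: → [5,12),[0,7); WM=4
i=7 t=7 v=7: → [5,12); WM=6
i=8 t=8 v=1: → [5,12); WM=6
i=9 t=12 v=2: → [10,17); WM=11; [0,7) fires=9
i=10 t=13 v=7: → [10,17); WM=11
i=11 t=20 v=3: → [20,27),[15,22); WM=19; [5,12) fires=9 [10,17) fires=7
i=12 t=21 v=3: → [20,27),[15,22); WM=19
i=13 t=13 v=6: DROP (t<19-2); WM=20
i=14 t=21 v=7: → [20,27),[15,22); WM=20
i=15 t=22 v=1: → [20,27); WM=21
i=16 t=20 v=4: → [20,27),[15,22); WM=21
i=17 t=23 v=7: → [20,27); WM=22; [15,22) fires=7
i=18 t=26 v=8: → [25,32),[20,27); WM=22
i=19 t=18 v=3: DROP (t<22-2); WM=25
i=20 t=28 v=5: → [25,32); WM=25
i=21 t=24 v=6: → [20,27); WM=27; [20,27) fires=8
i=22 t=29 v=3: → [25,32); WM=27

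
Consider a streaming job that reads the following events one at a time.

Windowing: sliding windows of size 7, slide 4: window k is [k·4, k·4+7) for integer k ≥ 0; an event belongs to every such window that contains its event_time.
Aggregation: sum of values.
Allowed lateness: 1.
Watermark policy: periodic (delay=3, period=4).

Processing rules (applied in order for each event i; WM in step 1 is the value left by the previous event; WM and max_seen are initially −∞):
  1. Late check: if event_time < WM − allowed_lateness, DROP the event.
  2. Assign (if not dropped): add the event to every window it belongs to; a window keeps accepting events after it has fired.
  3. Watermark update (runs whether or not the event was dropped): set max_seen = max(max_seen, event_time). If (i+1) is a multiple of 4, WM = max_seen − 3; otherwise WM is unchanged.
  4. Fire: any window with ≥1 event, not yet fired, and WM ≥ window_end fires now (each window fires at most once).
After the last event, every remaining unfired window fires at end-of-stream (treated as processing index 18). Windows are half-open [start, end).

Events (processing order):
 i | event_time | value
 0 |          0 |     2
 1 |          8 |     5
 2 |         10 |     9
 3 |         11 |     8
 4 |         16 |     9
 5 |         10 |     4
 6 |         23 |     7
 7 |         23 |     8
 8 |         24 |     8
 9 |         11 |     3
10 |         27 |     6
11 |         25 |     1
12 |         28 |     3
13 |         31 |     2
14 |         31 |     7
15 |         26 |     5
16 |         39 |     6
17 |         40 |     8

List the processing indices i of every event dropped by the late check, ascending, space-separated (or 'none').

9

i=0 t=0 v=2: → [0,7); WM=−∞
i=1 t=8 v=5: → [8,15),[4,11); WM=−∞
i=2 t=10 v=9: → [8,15),[4,11); WM=−∞
i=3 t=11 v=8: → [8,15); WM=8; [0,7) fires=2
i=4 t=16 v=9: → [16,23),[12,19); WM=8
i=5 t=10 v=4: → [8,15),[4,11); WM=8
i=6 t=23 v=7: → [20,27); WM=8
i=7 t=23 v=8: → [20,27); WM=20; [4,11) fires=18 [8,15) fires=26 [12,19) fires=9
i=8 t=24 v=8: → [24,31),[20,27); WM=20
i=9 t=11 v=3: DROP (t<20-1); WM=20
i=10 t=27 v=6: → [24,31); WM=20
i=11 t=25 v=1: → [24,31),[20,27); WM=24; [16,23) fires=9
i=12 t=28 v=3: → [28,35),[24,31); WM=24
i=13 t=31 v=2: → [28,35); WM=24
i=14 t=31 v=7: → [28,35); WM=24
i=15 t=26 v=5: → [24,31),[20,27); WM=28; [20,27) fires=29
i=16 t=39 v=6: → [36,43); WM=28
i=17 t=40 v=8: → [40,47),[36,43); WM=28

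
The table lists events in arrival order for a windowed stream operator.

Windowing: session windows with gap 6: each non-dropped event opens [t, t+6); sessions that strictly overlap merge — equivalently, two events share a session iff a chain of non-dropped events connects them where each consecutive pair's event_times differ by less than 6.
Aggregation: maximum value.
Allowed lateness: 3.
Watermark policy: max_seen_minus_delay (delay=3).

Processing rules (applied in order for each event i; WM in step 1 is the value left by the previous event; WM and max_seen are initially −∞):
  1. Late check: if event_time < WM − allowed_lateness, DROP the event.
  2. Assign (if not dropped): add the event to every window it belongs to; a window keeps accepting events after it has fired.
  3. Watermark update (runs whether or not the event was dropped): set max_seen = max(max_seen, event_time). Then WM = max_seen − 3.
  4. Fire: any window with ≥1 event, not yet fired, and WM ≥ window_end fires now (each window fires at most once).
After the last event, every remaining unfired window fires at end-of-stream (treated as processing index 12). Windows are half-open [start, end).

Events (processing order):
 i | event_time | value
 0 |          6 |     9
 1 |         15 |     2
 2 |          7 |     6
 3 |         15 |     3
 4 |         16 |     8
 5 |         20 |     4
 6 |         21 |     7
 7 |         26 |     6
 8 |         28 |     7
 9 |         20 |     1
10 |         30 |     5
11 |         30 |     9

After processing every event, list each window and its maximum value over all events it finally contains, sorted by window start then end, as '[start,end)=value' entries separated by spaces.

[6,12)=9 [15,36)=9

i=0 t=6 v=9: → [6,12); WM=3
i=1 t=15 v=2: → [15,21); WM=12
i=2 t=7 v=6: DROP (t<12-3); WM=12
i=3 t=15 v=3: → [15,21); WM=12
i=4 t=16 v=8: → [15,22); WM=13
i=5 t=20 v=4: → [15,26); WM=17
i=6 t=21 v=7: → [15,27); WM=18
i=7 t=26 v=6: → [15,32); WM=23
i=8 t=28 v=7: → [15,34); WM=25
i=9 t=20 v=1: DROP (t<25-3); WM=25
i=10 t=30 v=5: → [15,36); WM=27
i=11 t=30 v=9: → [15,36); WM=27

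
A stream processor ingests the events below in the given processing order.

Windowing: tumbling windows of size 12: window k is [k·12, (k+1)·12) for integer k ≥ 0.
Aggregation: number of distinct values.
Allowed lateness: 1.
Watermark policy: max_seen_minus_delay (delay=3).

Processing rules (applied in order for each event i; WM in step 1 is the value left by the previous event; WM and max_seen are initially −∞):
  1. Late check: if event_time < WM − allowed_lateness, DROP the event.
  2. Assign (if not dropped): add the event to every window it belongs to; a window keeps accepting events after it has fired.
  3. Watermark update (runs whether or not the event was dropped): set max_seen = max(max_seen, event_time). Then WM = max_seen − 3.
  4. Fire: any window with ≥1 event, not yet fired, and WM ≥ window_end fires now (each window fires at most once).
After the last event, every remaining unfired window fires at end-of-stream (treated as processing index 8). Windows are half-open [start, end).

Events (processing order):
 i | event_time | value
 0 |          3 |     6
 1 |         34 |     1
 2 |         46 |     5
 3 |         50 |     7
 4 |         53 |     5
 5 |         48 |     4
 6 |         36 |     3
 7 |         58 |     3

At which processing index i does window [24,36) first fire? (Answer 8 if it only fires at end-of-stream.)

i=0 t=3 v=6: → [0,12); WM=0
i=1 t=34 v=1: → [24,36); WM=31; [0,12) fires=1
i=2 t=46 v=5: → [36,48); WM=43; [24,36) fires=1
i=3 t=50 v=7: → [48,60); WM=47
i=4 t=53 v=5: → [48,60); WM=50; [36,48) fires=1
i=5 t=48 v=4: DROP (t<50-1); WM=50
i=6 t=36 v=3: DROP (t<50-1); WM=50
i=7 t=58 v=3: → [48,60); WM=55

2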